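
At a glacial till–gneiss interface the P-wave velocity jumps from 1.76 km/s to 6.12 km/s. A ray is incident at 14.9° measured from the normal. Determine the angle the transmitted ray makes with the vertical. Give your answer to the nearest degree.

63°

sin θ₁/V₁ = sin θ₂/V₂ ⇒ sin θ₂ = 6.12·sin 14.9°/1.76 = 6.12·0.2571/1.76 = 0.8941.
θ₂ = arcsin 0.8941 = 63.40° from the normal.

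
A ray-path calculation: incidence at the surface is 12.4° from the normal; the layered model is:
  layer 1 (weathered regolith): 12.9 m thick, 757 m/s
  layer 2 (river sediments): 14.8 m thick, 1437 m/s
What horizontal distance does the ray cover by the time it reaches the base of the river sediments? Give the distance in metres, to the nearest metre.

Apply Snell's law at each interface; in layer i the horizontal offset is hᵢ·tan θᵢ.
Layer 1: θ = 12.40°; offset = 12.9·tan 12.40° = 2.836 m.
Layer 2: sin θ = 1437·sin 12.4°/757 = 0.4076, θ = 24.06°; offset = 14.8·tan 24.06° = 6.607 m.
Summing the layer offsets gives 9.443 m.

9 m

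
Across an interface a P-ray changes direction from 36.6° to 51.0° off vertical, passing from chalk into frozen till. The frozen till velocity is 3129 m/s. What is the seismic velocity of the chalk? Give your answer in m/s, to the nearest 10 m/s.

sin 36.6° = 0.5962; sin 51.0° = 0.7771.
V₁ = V₂·(sin θ₁/sin θ₂) = 3129·(0.5962/0.7771) = 2400.56 m/s.

2400 m/s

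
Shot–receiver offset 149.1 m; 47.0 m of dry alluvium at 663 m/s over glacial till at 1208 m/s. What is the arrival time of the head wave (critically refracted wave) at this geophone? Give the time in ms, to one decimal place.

241.9 ms

θ_c = arcsin(V₁/V₂) = arcsin(663/1208) = 33.29°, cos θ_c = 0.8359.
Intercept time tᵢ = 2h cos θ_c / V₁ = 2·47.0·0.8359/663 = 0.11852 s.
t = x/V₂ + tᵢ = 149.1/1208 + 0.11852 = 0.24194 s.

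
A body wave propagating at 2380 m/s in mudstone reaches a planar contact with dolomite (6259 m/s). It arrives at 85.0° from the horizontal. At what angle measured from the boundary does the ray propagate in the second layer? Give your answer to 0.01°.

76.75°

Convert to the normal: θ₁ = 90° − 85.0° = 5.0°.
Snell's law: sin θ₂ = (V₂/V₁)·sin θ₁ = (6259/2380)·sin 5.0° = 0.2292.
θ₂ = arcsin 0.2292 = 13.25° from the normal.
From the interface: 90° − 13.25° = 76.75°.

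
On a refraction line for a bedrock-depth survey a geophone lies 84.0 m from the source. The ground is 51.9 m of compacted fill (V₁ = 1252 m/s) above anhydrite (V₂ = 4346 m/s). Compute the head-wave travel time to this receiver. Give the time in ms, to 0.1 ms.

98.7 ms

θ_c = arcsin(V₁/V₂) = arcsin(1252/4346) = 16.74°, cos θ_c = 0.9576.
Intercept time tᵢ = 2h cos θ_c / V₁ = 2·51.9·0.9576/1252 = 0.07939 s.
t = x/V₂ + tᵢ = 84.0/4346 + 0.07939 = 0.09872 s.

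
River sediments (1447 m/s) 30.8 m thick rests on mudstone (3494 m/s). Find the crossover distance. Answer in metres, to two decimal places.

95.70 m

θ_c = arcsin(1447/3494) = 24.47°, so cos θ_c = 0.9102 and tᵢ = 2h cos θ_c/V₁ = 0.0387 s.
At crossover x/V₁ = x/V₂ + tᵢ ⇒ x = tᵢ/(1/V₁ − 1/V₂) = 0.03875/(6.9109e-04 − 2.8620e-04) = 95.70 m.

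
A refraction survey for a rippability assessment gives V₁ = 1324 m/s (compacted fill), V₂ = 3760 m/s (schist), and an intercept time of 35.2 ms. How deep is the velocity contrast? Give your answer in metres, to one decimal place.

θ_c = arcsin(1324/3760) = 20.62°; cos θ_c = 0.9360.
tᵢ = 2h cos θ_c/V₁ ⇒ h = tᵢ·V₁/(2 cos θ_c) = 0.0352·1324/(2·0.9360) = 24.90 m.

24.9 m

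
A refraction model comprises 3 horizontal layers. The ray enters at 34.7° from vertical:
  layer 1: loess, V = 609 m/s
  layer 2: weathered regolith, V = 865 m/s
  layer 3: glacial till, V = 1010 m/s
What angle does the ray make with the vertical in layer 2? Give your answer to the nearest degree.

54°

Snell's law across each interface conserves sin θ / V, so sin θ_2 = V_2·sin θ₁/V₁.
sin θ_2 = 865 × sin 34.7° / 609 = 0.8086.
θ_2 = 53.96° from the vertical.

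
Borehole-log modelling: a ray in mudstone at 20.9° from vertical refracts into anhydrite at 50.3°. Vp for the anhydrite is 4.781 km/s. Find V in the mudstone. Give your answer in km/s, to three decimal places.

2.217 km/s

Snell's law: sin 20.9°/V₁ = sin 50.3°/V₂.
V₁ = V₂·sin 20.9°/sin 50.3° = 4.781 × 0.4637 = 2.217 km/s.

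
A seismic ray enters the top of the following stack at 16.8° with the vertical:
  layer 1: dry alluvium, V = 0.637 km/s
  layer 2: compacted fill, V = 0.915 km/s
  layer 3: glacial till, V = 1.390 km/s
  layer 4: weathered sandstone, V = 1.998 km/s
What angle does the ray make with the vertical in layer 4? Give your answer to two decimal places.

65.04°

Ray parameter p = sin 16.8° / 0.637 = 4.5374e-01 s/km.
sin θ_4 = p·V_4 = 4.5374e-01 × 1.998 = 0.9066.
θ_4 = arcsin 0.9066 = 65.04°.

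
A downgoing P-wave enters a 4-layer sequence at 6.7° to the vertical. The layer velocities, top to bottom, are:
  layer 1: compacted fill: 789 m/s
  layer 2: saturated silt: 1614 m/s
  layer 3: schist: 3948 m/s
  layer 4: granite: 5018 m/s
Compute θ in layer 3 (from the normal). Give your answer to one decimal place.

Snell's law across each interface conserves sin θ / V, so sin θ_3 = V_3·sin θ₁/V₁.
sin θ_3 = 3948 × sin 6.7° / 789 = 0.5838.
θ_3 = arcsin 0.5838 = 35.72°.

35.7°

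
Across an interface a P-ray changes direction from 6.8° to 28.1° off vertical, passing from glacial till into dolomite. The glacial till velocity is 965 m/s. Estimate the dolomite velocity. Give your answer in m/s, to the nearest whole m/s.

sin 6.8° = 0.1184; sin 28.1° = 0.4710.
V₂ = V₁·(sin θ₂/sin θ₁) = 965·(0.4710/0.1184) = 3838.78 m/s.

3839 m/s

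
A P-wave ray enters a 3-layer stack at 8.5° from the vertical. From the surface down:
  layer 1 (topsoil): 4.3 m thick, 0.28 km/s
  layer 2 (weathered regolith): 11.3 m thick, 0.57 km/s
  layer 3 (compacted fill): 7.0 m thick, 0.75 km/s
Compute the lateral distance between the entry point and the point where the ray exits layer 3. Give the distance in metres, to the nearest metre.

Apply Snell's law at each interface; in layer i the horizontal offset is hᵢ·tan θᵢ.
Layer 1: θ = 8.50°; offset = 4.3·tan 8.50° = 0.643 m.
Layer 2: sin θ = 0.57·sin 8.5°/0.28 = 0.3009, θ = 17.51°; offset = 11.3·tan 17.51° = 3.565 m.
Layer 3: sin θ = 0.75·sin 8.5°/0.28 = 0.3959, θ = 23.32°; offset = 7.0·tan 23.32° = 3.018 m.
Total horizontal offset = 7.226 m.

7 m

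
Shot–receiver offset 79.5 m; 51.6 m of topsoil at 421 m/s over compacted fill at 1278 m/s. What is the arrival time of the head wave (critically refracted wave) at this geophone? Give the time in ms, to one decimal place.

293.7 ms

t = x/V₂ + 2h·√(V₂²−V₁²)/(V₁V₂).
√(V₂²−V₁²) = √(1278²−421²) = 1206.7 m/s; delay term = 2·51.6·1206.7/(421·1278) = 0.23145 s.
t = 79.5/1278 + 0.23145 = 0.29365 s.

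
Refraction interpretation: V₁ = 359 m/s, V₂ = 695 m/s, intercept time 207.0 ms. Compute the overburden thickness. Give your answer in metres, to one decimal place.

θ_c = arcsin(359/695) = 31.10°; cos θ_c = 0.8563.
tᵢ = 2h cos θ_c/V₁ ⇒ h = tᵢ·V₁/(2 cos θ_c) = 0.207·359/(2·0.8563) = 43.39 m.

43.4 m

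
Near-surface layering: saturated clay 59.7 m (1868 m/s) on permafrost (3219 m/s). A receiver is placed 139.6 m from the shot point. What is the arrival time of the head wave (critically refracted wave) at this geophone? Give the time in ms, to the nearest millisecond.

t = x/V₂ + 2h·√(V₂²−V₁²)/(V₁V₂).
√(V₂²−V₁²) = √(3219²−1868²) = 2621.6 m/s; delay term = 2·59.7·2621.6/(1868·3219) = 0.05206 s.
t = 139.6/3219 + 0.05206 = 0.09542 s.

95 ms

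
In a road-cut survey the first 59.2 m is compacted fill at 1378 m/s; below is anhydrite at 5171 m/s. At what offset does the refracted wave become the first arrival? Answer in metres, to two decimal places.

155.58 m

x_cross = 2h·√((V₂+V₁)/(V₂−V₁)).
(V₂+V₁)/(V₂−V₁) = (5171+1378)/(5171−1378) = 1.7266; √ = 1.3140.
x_cross = 2·59.2·1.3140 = 155.58 m.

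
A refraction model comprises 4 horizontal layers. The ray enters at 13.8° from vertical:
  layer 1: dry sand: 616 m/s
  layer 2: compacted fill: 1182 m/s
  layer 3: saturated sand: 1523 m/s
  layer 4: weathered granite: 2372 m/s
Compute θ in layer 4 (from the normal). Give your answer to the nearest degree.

67°

Ray parameter p = sin 13.8° / 616 = 3.8723e-04 s/m.
sin θ_4 = p·V_4 = 3.8723e-04 × 2372 = 0.9185.
θ_4 = arcsin 0.9185 = 66.71°.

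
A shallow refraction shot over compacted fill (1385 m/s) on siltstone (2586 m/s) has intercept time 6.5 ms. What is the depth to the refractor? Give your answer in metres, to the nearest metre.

5 m

θ_c = arcsin(1385/2586) = 32.38°; cos θ_c = 0.8445.
tᵢ = 2h cos θ_c/V₁ ⇒ h = tᵢ·V₁/(2 cos θ_c) = 0.0065·1385/(2·0.8445) = 5.33 m.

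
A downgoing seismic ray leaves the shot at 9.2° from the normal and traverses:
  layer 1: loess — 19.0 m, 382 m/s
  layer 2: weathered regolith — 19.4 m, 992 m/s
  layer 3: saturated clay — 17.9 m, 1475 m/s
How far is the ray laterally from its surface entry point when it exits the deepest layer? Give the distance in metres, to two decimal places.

Apply Snell's law at each interface; in layer i the horizontal offset is hᵢ·tan θᵢ.
Layer 1: θ = 9.20°; offset = 19.0·tan 9.20° = 3.0773 m.
Layer 2: sin θ = 992·sin 9.2°/382 = 0.4152, θ = 24.53°; offset = 19.4·tan 24.53° = 8.8539 m.
Layer 3: sin θ = 1475·sin 9.2°/382 = 0.6173, θ = 38.12°; offset = 17.9·tan 38.12° = 14.0467 m.
Summing the layer offsets gives 25.9778 m.

25.98 m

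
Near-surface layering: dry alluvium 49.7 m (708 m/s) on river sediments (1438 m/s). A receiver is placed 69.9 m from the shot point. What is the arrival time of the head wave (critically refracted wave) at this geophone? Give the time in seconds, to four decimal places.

0.1708 s

t = x/V₂ + 2h·√(V₂²−V₁²)/(V₁V₂).
√(V₂²−V₁²) = √(1438²−708²) = 1251.6 m/s; delay term = 2·49.7·1251.6/(708·1438) = 0.12220 s.
t = 69.9/1438 + 0.12220 = 0.17081 s.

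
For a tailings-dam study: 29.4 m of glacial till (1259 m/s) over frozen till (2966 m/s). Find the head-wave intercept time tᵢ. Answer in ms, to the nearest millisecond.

θ_c = arcsin(V₁/V₂) = arcsin(1259/2966) = 25.12°; cos θ_c = 0.9054.
tᵢ = 2h·cos θ_c / V₁ = 2·29.4·0.9054 / 1259 = 0.04229 s.

42 ms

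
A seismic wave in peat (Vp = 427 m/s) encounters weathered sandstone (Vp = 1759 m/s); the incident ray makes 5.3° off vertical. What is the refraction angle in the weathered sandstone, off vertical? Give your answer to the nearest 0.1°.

22.4°

Snell's law: sin θ₂ = (V₂/V₁)·sin θ₁ = (1759/427)·sin 5.3° = 0.3805.
θ₂ = sin⁻¹(0.3805) = 22.37° (from vertical).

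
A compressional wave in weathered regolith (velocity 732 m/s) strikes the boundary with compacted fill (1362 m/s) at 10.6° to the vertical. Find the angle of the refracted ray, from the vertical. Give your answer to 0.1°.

Snell's law: sin θ₂ = (V₂/V₁)·sin θ₁ = (1362/732)·sin 10.6° = 0.3423.
θ₂ = arcsin 0.3423 = 20.02° from the normal.

20.0°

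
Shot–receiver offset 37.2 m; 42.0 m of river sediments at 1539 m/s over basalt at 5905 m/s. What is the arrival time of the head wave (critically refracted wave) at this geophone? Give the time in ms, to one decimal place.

59.0 ms

t = x/V₂ + 2h·√(V₂²−V₁²)/(V₁V₂).
√(V₂²−V₁²) = √(5905²−1539²) = 5700.9 m/s; delay term = 2·42.0·5700.9/(1539·5905) = 0.05269 s.
t = 37.2/5905 + 0.05269 = 0.05899 s.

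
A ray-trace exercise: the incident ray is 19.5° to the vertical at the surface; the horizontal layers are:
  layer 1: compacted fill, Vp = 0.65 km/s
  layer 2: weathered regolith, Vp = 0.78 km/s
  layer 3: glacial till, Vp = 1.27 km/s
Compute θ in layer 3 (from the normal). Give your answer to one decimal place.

Snell's law across each interface conserves sin θ / V, so sin θ_3 = V_3·sin θ₁/V₁.
sin θ_3 = 1.27 × sin 19.5° / 0.65 = 0.6522.
θ_3 = 40.71° from the vertical.

40.7°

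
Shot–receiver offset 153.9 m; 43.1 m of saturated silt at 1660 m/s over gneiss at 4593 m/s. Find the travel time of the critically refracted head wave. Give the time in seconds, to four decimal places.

t = x/V₂ + 2h·√(V₂²−V₁²)/(V₁V₂).
√(V₂²−V₁²) = √(4593²−1660²) = 4282.5 m/s; delay term = 2·43.1·4282.5/(1660·4593) = 0.04842 s.
t = 153.9/4593 + 0.04842 = 0.08193 s.

0.0819 s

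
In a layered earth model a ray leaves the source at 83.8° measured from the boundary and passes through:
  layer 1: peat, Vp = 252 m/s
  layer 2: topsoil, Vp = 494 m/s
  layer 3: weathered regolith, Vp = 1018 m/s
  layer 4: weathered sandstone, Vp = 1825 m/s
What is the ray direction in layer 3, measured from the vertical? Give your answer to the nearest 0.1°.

From the normal: θ₁ = 90° − 83.8° = 6.2°.
Ray parameter p = sin 6.2° / 252 = 4.2857e-04 s/m.
sin θ_3 = p·V_3 = 4.2857e-04 × 1018 = 0.4363.
θ_3 = arcsin 0.4363 = 25.87°.

25.9°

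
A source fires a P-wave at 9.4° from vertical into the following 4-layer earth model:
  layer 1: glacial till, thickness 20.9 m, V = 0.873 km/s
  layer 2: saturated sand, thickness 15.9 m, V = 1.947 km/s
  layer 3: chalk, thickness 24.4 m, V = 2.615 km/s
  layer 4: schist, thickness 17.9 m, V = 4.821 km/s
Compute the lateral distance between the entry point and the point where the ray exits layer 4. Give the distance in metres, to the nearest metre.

61 m

p = sin θ₁/V₁ = sin 9.4°/0.873 = 1.8709e-01 s/km is conserved through the stack.
Layer 1: θ = 9.40°; offset = 20.9·tan 9.40° = 3.460 m.
Layer 2: sin θ = p·1.947 = 0.3643 → θ = 21.36°; offset = 15.9·tan 21.36° = 6.219 m.
Layer 3: sin θ = p·2.615 = 0.4892 → θ = 29.29°; offset = 24.4·tan 29.29° = 13.687 m.
Layer 4: sin θ = p·4.821 = 0.9019 → θ = 64.41°; offset = 17.9·tan 64.41° = 37.384 m.
Summing the layer offsets gives 60.750 m.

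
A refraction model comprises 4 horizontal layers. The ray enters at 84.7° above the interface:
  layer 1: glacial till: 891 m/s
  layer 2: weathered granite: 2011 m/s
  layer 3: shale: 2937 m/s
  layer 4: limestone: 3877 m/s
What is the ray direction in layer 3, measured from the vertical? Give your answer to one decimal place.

From the normal: θ₁ = 90° − 84.7° = 5.3°.
Ray parameter p = sin 5.3° / 891 = 1.0367e-04 s/m.
sin θ_3 = p·V_3 = 1.0367e-04 × 2937 = 0.3045.
θ_3 = arcsin 0.3045 = 17.73°.

17.7°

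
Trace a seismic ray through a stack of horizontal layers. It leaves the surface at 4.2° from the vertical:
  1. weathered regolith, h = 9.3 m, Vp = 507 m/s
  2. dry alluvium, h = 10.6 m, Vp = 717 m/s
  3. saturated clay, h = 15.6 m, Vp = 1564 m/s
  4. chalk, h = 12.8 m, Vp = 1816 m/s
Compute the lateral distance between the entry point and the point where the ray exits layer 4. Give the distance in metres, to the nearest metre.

Apply Snell's law at each interface; in layer i the horizontal offset is hᵢ·tan θᵢ.
Layer 1: θ = 4.20°; offset = 9.3·tan 4.20° = 0.683 m.
Layer 2: sin θ = 717·sin 4.2°/507 = 0.1036, θ = 5.94°; offset = 10.6·tan 5.94° = 1.104 m.
Layer 3: sin θ = 1564·sin 4.2°/507 = 0.2259, θ = 13.06°; offset = 15.6·tan 13.06° = 3.618 m.
Layer 4: sin θ = 1816·sin 4.2°/507 = 0.2623, θ = 15.21°; offset = 12.8·tan 15.21° = 3.480 m.
Summing the layer offsets gives 8.884 m.

9 m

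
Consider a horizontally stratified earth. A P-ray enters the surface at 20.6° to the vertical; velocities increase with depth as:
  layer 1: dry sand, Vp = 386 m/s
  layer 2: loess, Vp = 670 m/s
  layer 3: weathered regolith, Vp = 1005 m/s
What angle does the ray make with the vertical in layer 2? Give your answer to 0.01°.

Ray parameter p = sin 20.6° / 386 = 9.1151e-04 s/m.
sin θ_2 = p·V_2 = 9.1151e-04 × 670 = 0.6107.
θ_2 = 37.64° from the vertical.

37.64°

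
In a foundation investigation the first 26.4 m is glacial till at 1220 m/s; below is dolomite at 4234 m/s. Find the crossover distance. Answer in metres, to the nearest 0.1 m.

71.0 m

θ_c = arcsin(1220/4234) = 16.75°, so cos θ_c = 0.9576 and tᵢ = 2h cos θ_c/V₁ = 0.0414 s.
At crossover x/V₁ = x/V₂ + tᵢ ⇒ x = tᵢ/(1/V₁ − 1/V₂) = 0.04144/(8.1967e-04 − 2.3618e-04) = 71.03 m.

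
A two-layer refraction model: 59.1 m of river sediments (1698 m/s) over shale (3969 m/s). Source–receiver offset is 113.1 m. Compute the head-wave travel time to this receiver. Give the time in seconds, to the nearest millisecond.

θ_c = arcsin(V₁/V₂) = arcsin(1698/3969) = 25.33°, cos θ_c = 0.9039.
Intercept time tᵢ = 2h cos θ_c / V₁ = 2·59.1·0.9039/1698 = 0.06292 s.
t = x/V₂ + tᵢ = 113.1/3969 + 0.06292 = 0.09142 s.

0.091 s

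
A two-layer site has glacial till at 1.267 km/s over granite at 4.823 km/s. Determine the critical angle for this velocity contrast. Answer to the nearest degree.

15°

At critical incidence the refracted ray runs along the interface (θ₂ = 90°), so sin θ_c = V₁/V₂.
θ_c = arcsin(1.267/4.823) = arcsin 0.2627 = 15.23°.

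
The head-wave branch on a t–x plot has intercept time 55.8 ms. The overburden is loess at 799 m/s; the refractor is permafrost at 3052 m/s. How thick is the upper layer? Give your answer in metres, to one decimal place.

θ_c = arcsin(799/3052) = 15.18°; cos θ_c = 0.9651.
tᵢ = 2h cos θ_c/V₁ ⇒ h = tᵢ·V₁/(2 cos θ_c) = 0.0558·799/(2·0.9651) = 23.10 m.

23.1 m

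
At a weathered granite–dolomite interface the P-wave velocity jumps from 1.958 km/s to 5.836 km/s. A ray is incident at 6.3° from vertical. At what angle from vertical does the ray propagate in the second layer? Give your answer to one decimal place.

Snell's law: sin θ₂ = (V₂/V₁)·sin θ₁ = (5.836/1.958)·sin 6.3° = 0.3271.
θ₂ = arcsin 0.3271 = 19.09° from the normal.

19.1°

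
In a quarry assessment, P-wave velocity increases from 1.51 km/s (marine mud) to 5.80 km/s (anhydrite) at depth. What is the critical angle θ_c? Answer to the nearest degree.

15°

At critical incidence the refracted ray runs along the interface (θ₂ = 90°), so sin θ_c = V₁/V₂.
θ_c = arcsin(1.51/5.80) = arcsin 0.2603 = 15.09°.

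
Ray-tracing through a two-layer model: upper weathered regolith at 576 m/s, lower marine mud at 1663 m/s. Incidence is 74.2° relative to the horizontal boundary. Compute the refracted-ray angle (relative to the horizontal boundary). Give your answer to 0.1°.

38.2°

Convert to the normal: θ₁ = 90° − 74.2° = 15.8°.
Snell's law: sin θ₂ = (V₂/V₁)·sin θ₁ = (1663/576)·sin 15.8° = 0.7861.
θ₂ = sin⁻¹(0.7861) = 51.82° (from vertical).
From the interface: 90° − 51.82° = 38.18°.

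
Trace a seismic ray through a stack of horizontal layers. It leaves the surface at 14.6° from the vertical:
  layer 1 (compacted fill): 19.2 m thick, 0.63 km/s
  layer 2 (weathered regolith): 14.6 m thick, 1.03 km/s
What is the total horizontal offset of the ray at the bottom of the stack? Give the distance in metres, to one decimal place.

11.6 m

Ray parameter p = sin 14.6° / 0.63 km/s = 4.0011e-01 s/km.
Layer 1: θ = 14.60°; offset = 19.2·tan 14.60° = 5.001 m.
Layer 2: sin θ = p·1.03 = 0.4121 → θ = 24.34°; offset = 14.6·tan 24.34° = 6.604 m.
Total horizontal offset = 11.605 m.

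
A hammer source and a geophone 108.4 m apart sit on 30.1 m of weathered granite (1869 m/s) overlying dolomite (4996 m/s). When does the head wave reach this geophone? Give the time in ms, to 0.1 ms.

51.6 ms

θ_c = arcsin(V₁/V₂) = arcsin(1869/4996) = 21.97°, cos θ_c = 0.9274.
Intercept time tᵢ = 2h cos θ_c / V₁ = 2·30.1·0.9274/1869 = 0.02987 s.
t = x/V₂ + tᵢ = 108.4/4996 + 0.02987 = 0.05157 s.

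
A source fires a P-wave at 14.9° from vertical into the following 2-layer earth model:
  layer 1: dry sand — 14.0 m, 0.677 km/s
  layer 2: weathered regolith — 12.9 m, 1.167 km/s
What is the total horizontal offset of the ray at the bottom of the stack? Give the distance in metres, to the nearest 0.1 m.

Ray parameter p = sin 14.9° / 0.677 km/s = 3.7981e-01 s/km.
Layer 1: θ = 14.90°; offset = 14.0·tan 14.90° = 3.725 m.
Layer 2: sin θ = p·1.167 = 0.4432 → θ = 26.31°; offset = 12.9·tan 26.31° = 6.379 m.
Summing the layer offsets gives 10.104 m.

10.1 m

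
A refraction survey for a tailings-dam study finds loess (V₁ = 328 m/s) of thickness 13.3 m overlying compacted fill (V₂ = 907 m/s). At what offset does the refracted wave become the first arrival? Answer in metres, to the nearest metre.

39 m

x_cross = 2h·√((V₂+V₁)/(V₂−V₁)).
(V₂+V₁)/(V₂−V₁) = (907+328)/(907−328) = 2.1330; √ = 1.4605.
x_cross = 2·13.3·1.4605 = 38.85 m.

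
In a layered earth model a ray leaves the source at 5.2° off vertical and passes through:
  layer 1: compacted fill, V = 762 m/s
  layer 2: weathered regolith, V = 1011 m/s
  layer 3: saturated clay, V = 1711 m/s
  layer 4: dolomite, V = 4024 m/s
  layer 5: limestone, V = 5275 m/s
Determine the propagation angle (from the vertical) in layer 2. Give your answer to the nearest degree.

7°

Snell's law across each interface conserves sin θ / V, so sin θ_2 = V_2·sin θ₁/V₁.
sin θ_2 = 1011 × sin 5.2° / 762 = 0.1202.
θ_2 = 6.91° from the vertical.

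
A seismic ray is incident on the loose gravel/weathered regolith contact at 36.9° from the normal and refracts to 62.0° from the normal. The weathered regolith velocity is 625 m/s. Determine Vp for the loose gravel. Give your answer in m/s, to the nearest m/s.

425 m/s

sin 36.9° = 0.6004; sin 62.0° = 0.8829.
V₁ = V₂·(sin θ₁/sin θ₂) = 625·(0.6004/0.8829) = 425.01 m/s.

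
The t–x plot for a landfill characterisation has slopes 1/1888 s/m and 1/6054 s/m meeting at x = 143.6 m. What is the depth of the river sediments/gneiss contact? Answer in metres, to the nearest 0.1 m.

52.0 m

h = (x_cross/2)·√((V₂−V₁)/(V₂+V₁)).
(V₂−V₁)/(V₂+V₁) = (6054−1888)/(6054+1888) = 0.5246; √ = 0.7243.
h = (143.6/2)·0.7243 = 52.00 m.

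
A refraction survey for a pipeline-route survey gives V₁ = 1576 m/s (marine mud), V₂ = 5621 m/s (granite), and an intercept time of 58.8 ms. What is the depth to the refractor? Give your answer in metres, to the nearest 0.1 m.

h = tᵢ·V₁·V₂ / (2·√(V₂²−V₁²)).
√(V₂²−V₁²) = √(5621² − 1576²) = 5395.5 m/s.
h = 0.0588 s × 1576 × 5621 / (2 × 5395.5) = 48.27 m.

48.3 m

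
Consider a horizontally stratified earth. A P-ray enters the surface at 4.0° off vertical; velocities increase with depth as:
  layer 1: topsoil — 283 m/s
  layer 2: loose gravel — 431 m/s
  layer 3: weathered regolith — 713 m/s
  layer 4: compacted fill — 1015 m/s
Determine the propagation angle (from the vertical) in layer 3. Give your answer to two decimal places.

Ray parameter p = sin 4.0° / 283 = 2.4649e-04 s/m.
sin θ_3 = p·V_3 = 2.4649e-04 × 713 = 0.1757.
θ_3 = arcsin 0.1757 = 10.12°.

10.12°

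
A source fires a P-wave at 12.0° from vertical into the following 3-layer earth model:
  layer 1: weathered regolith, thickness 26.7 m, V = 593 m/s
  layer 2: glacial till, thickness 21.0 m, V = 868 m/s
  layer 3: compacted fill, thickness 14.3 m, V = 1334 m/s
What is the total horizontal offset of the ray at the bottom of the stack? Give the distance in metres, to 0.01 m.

Ray parameter p = sin 12.0° / 593 m/s = 3.5061e-04 s/m.
Layer 1: θ = 12.00°; offset = 26.7·tan 12.00° = 5.6753 m.
Layer 2: sin θ = p·868 = 0.3043 → θ = 17.72°; offset = 21.0·tan 17.72° = 6.7092 m.
Layer 3: sin θ = p·1334 = 0.4677 → θ = 27.89°; offset = 14.3·tan 27.89° = 7.5670 m.
Summing the layer offsets gives 19.9514 m.

19.95 m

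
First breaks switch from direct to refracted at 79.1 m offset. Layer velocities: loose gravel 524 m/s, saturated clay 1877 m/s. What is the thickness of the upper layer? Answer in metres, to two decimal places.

29.69 m

h = (x_cross/2)·√((V₂−V₁)/(V₂+V₁)).
(V₂−V₁)/(V₂+V₁) = (1877−524)/(1877+524) = 0.5635; √ = 0.7507.
h = (79.1/2)·0.7507 = 29.69 m.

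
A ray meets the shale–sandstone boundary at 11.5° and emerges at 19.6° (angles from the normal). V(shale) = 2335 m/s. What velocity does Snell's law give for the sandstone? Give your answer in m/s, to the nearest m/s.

sin 11.5° = 0.1994; sin 19.6° = 0.3355.
V₂ = V₁·(sin θ₂/sin θ₁) = 2335·(0.3355/0.1994) = 3928.81 m/s.

3929 m/s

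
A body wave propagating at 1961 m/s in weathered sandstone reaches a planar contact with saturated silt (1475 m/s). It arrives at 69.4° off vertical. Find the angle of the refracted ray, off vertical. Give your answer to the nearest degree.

45°

sin θ₁/V₁ = sin θ₂/V₂ ⇒ sin θ₂ = 1475·sin 69.4°/1961 = 1475·0.9361/1961 = 0.7041.
θ₂ = sin⁻¹(0.7041) = 44.75° (from vertical).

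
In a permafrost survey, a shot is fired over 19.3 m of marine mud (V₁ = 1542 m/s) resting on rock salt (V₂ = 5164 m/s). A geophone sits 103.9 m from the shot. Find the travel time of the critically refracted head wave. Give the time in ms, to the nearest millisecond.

44 ms

θ_c = arcsin(V₁/V₂) = arcsin(1542/5164) = 17.37°, cos θ_c = 0.9544.
Intercept time tᵢ = 2h cos θ_c / V₁ = 2·19.3·0.9544/1542 = 0.02389 s.
t = x/V₂ + tᵢ = 103.9/5164 + 0.02389 = 0.04401 s.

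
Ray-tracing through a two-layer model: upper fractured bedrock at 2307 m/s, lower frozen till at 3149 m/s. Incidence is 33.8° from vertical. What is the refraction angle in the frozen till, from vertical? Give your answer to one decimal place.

Snell's law: sin θ₂ = (V₂/V₁)·sin θ₁ = (3149/2307)·sin 33.8° = 0.7593.
θ₂ = arcsin 0.7593 = 49.41° from the normal.

49.4°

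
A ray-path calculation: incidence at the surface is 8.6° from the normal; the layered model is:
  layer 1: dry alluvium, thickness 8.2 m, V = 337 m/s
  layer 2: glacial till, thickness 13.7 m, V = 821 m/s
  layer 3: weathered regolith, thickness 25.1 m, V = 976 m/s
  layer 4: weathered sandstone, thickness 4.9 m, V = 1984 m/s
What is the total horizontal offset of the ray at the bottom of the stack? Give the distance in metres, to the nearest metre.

28 m

Apply Snell's law at each interface; in layer i the horizontal offset is hᵢ·tan θᵢ.
Layer 1: θ = 8.60°; offset = 8.2·tan 8.60° = 1.240 m.
Layer 2: sin θ = 821·sin 8.6°/337 = 0.3643, θ = 21.36°; offset = 13.7·tan 21.36° = 5.359 m.
Layer 3: sin θ = 976·sin 8.6°/337 = 0.4331, θ = 25.66°; offset = 25.1·tan 25.66° = 12.060 m.
Layer 4: sin θ = 1984·sin 8.6°/337 = 0.8804, θ = 61.68°; offset = 4.9·tan 61.68° = 9.094 m.
Σ offsets = 27.754 m.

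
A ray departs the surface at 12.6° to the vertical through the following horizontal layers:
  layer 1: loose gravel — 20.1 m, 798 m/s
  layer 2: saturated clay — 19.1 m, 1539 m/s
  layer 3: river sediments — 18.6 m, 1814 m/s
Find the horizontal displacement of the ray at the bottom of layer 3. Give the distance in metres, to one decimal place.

Apply Snell's law at each interface; in layer i the horizontal offset is hᵢ·tan θᵢ.
Layer 1: θ = 12.60°; offset = 20.1·tan 12.60° = 4.493 m.
Layer 2: sin θ = 1539·sin 12.6°/798 = 0.4207, θ = 24.88°; offset = 19.1·tan 24.88° = 8.857 m.
Layer 3: sin θ = 1814·sin 12.6°/798 = 0.4959, θ = 29.73°; offset = 18.6·tan 29.73° = 10.621 m.
Summing the layer offsets gives 23.972 m.

24.0 m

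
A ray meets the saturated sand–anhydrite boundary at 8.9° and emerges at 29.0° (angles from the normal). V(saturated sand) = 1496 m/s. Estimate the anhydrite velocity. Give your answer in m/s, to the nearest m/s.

4688 m/s

sin 8.9° = 0.1547; sin 29.0° = 0.4848.
V₂ = V₁·(sin θ₂/sin θ₁) = 1496·(0.4848/0.1547) = 4687.95 m/s.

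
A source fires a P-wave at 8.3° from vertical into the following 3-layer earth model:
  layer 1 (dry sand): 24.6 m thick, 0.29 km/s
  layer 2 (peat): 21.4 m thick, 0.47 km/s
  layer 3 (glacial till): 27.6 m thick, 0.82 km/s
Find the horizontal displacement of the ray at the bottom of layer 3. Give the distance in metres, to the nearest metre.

p = sin θ₁/V₁ = sin 8.3°/0.29 = 4.9778e-01 s/km is conserved through the stack.
Layer 1: θ = 8.30°; offset = 24.6·tan 8.30° = 3.589 m.
Layer 2: sin θ = p·0.47 = 0.2340 → θ = 13.53°; offset = 21.4·tan 13.53° = 5.150 m.
Layer 3: sin θ = p·0.82 = 0.4082 → θ = 24.09°; offset = 27.6·tan 24.09° = 12.341 m.
Summing the layer offsets gives 21.079 m.

21 m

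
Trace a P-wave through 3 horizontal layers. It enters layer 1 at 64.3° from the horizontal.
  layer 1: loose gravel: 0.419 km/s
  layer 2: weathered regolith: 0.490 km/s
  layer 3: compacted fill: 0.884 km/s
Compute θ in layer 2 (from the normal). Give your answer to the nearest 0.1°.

From the normal: θ₁ = 90° − 64.3° = 25.7°.
Ray parameter p = sin 25.7° / 0.419 = 1.0350e+00 s/km.
sin θ_2 = p·V_2 = 1.0350e+00 × 0.490 = 0.5071.
θ_2 = arcsin 0.5071 = 30.47°.

30.5°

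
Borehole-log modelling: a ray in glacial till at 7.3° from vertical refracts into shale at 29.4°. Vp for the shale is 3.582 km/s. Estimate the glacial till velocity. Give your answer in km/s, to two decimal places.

Snell's law: sin 7.3°/V₁ = sin 29.4°/V₂.
V₁ = V₂·sin 7.3°/sin 29.4° = 3.582 × 0.2588 = 0.93 km/s.

0.93 km/s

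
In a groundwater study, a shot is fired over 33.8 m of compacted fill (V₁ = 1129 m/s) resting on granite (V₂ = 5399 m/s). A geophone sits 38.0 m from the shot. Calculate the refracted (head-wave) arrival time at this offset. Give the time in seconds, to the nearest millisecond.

θ_c = arcsin(V₁/V₂) = arcsin(1129/5399) = 12.07°, cos θ_c = 0.9779.
Intercept time tᵢ = 2h cos θ_c / V₁ = 2·33.8·0.9779/1129 = 0.05855 s.
t = x/V₂ + tᵢ = 38.0/5399 + 0.05855 = 0.06559 s.

0.066 s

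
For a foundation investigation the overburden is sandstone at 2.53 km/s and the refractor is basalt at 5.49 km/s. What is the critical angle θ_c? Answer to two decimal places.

27.44°

At critical incidence the refracted ray runs along the interface (θ₂ = 90°), so sin θ_c = V₁/V₂.
θ_c = arcsin(2.53/5.49) = arcsin 0.4608 = 27.44°.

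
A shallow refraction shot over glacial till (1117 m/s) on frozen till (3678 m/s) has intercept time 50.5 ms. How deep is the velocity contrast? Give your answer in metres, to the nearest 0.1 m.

h = tᵢ·V₁·V₂ / (2·√(V₂²−V₁²)).
√(V₂²−V₁²) = √(3678² − 1117²) = 3504.3 m/s.
h = 0.0505 s × 1117 × 3678 / (2 × 3504.3) = 29.60 m.

29.6 m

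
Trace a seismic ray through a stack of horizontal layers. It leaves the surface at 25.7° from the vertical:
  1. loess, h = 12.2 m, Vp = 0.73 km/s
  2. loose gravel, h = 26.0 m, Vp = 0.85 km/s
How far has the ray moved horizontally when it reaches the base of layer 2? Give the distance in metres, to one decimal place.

p = sin θ₁/V₁ = sin 25.7°/0.73 = 5.9405e-01 s/km is conserved through the stack.
Layer 1: θ = 25.70°; offset = 12.2·tan 25.70° = 5.871 m.
Layer 2: sin θ = p·0.85 = 0.5049 → θ = 30.33°; offset = 26.0·tan 30.33° = 15.210 m.
Σ offsets = 21.082 m.

21.1 m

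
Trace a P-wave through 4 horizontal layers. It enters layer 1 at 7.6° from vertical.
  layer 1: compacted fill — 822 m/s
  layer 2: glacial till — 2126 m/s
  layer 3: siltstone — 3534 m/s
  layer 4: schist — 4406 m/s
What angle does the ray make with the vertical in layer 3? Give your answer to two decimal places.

Ray parameter p = sin 7.6° / 822 = 1.6090e-04 s/m.
sin θ_3 = p·V_3 = 1.6090e-04 × 3534 = 0.5686.
θ_3 = arcsin 0.5686 = 34.65°.

34.65°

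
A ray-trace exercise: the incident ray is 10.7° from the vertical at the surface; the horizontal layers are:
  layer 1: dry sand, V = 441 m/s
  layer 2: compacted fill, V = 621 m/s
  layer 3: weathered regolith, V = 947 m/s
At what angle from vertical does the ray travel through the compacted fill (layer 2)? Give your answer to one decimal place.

Ray parameter p = sin 10.7° / 441 = 4.2101e-04 s/m.
sin θ_2 = p·V_2 = 4.2101e-04 × 621 = 0.2614.
θ_2 = arcsin 0.2614 = 15.16°.

15.2°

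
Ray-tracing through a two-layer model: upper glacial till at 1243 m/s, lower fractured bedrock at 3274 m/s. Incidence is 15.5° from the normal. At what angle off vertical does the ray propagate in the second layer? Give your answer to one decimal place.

sin θ₁/V₁ = sin θ₂/V₂ ⇒ sin θ₂ = 3274·sin 15.5°/1243 = 3274·0.2672/1243 = 0.7039.
θ₂ = arcsin 0.7039 = 44.74° from the normal.

44.7°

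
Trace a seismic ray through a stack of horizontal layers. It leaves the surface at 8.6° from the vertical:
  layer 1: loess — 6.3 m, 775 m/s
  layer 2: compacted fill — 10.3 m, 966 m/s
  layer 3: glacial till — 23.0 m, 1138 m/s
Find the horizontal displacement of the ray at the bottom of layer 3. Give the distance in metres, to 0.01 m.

8.08 m

Ray parameter p = sin 8.6° / 775 m/s = 1.9295e-04 s/m.
Layer 1: θ = 8.60°; offset = 6.3·tan 8.60° = 0.9528 m.
Layer 2: sin θ = p·966 = 0.1864 → θ = 10.74°; offset = 10.3·tan 10.74° = 1.9540 m.
Layer 3: sin θ = p·1138 = 0.2196 → θ = 12.68°; offset = 23.0·tan 12.68° = 5.1766 m.
Total horizontal offset = 8.0834 m.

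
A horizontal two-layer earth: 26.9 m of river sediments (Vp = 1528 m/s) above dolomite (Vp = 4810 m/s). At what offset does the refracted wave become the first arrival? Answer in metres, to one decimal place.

74.8 m

θ_c = arcsin(1528/4810) = 18.52°, so cos θ_c = 0.9482 and tᵢ = 2h cos θ_c/V₁ = 0.0334 s.
At crossover x/V₁ = x/V₂ + tᵢ ⇒ x = tᵢ/(1/V₁ − 1/V₂) = 0.03339/(6.5445e-04 − 2.0790e-04) = 74.76 m.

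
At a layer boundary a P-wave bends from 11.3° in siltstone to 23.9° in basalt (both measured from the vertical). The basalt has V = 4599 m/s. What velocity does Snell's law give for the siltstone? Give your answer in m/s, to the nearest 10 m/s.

2220 m/s

sin 11.3° = 0.1959; sin 23.9° = 0.4051.
V₁ = V₂·(sin θ₁/sin θ₂) = 4599·(0.1959/0.4051) = 2224.30 m/s.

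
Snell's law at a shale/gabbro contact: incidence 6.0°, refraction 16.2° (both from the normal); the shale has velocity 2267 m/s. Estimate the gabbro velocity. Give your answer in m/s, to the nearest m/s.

Snell's law: sin 6.0°/V₁ = sin 16.2°/V₂.
V₂ = V₁·sin 16.2°/sin 6.0° = 2267 × 2.6690 = 6050.72 m/s.

6051 m/s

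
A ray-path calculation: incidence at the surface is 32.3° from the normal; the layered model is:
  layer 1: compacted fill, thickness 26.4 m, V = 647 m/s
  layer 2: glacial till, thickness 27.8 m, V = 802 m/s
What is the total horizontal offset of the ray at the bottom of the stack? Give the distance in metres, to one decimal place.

41.3 m

Ray parameter p = sin 32.3° / 647 m/s = 8.2589e-04 s/m.
Layer 1: θ = 32.30°; offset = 26.4·tan 32.30° = 16.689 m.
Layer 2: sin θ = p·802 = 0.6624 → θ = 41.48°; offset = 27.8·tan 41.48° = 24.579 m.
Total horizontal offset = 41.268 m.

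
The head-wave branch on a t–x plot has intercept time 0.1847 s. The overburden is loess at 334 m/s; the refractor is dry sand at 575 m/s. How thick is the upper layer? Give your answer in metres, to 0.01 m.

37.89 m

θ_c = arcsin(334/575) = 35.51°; cos θ_c = 0.8140.
tᵢ = 2h cos θ_c/V₁ ⇒ h = tᵢ·V₁/(2 cos θ_c) = 0.1847·334/(2·0.8140) = 37.89 m.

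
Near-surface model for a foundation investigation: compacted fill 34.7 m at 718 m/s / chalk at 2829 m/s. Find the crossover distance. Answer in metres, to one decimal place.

90.0 m

θ_c = arcsin(718/2829) = 14.70°, so cos θ_c = 0.9673 and tᵢ = 2h cos θ_c/V₁ = 0.0935 s.
At crossover x/V₁ = x/V₂ + tᵢ ⇒ x = tᵢ/(1/V₁ − 1/V₂) = 0.09349/(1.3928e-03 − 3.5348e-04) = 89.96 m.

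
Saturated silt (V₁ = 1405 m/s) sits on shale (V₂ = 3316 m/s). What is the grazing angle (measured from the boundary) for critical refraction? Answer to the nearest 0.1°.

64.9°

Critical incidence: sin θ_c = V₁/V₂ = 1405/3316 = 0.4237.
θ_c = arcsin 0.4237 = 25.07°.
Measured from the interface: 90° − 25.07° = 64.93°.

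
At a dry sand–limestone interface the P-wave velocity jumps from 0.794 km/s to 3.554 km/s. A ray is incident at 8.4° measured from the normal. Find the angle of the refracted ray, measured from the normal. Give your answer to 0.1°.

sin θ₁/V₁ = sin θ₂/V₂ ⇒ sin θ₂ = 3.554·sin 8.4°/0.794 = 3.554·0.1461/0.794 = 0.6539.
θ₂ = arcsin 0.6539 = 40.83° from the normal.

40.8°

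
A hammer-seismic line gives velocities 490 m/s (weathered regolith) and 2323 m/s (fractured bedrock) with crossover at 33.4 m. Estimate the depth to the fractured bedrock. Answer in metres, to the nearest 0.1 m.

h = (x_cross/2)·√((V₂−V₁)/(V₂+V₁)).
(V₂−V₁)/(V₂+V₁) = (2323−490)/(2323+490) = 0.6516; √ = 0.8072.
h = (33.4/2)·0.8072 = 13.48 m.

13.5 m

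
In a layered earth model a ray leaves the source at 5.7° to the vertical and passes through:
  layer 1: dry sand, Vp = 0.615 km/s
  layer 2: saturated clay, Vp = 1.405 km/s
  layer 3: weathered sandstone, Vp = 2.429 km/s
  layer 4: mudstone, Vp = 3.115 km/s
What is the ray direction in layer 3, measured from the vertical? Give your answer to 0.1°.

Ray parameter p = sin 5.7° / 0.615 = 1.6150e-01 s/km.
sin θ_3 = p·V_3 = 1.6150e-01 × 2.429 = 0.3923.
θ_3 = 23.10° from the vertical.

23.1°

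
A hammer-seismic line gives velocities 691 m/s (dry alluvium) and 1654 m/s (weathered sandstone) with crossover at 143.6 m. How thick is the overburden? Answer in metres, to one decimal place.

x_cross = 2h·√((V₂+V₁)/(V₂−V₁)) → h = x_cross / (2·√((V₂+V₁)/(V₂−V₁))).
√((V₂+V₁)/(V₂−V₁)) = √((1654+691)/(1654−691)) = 1.5605.
h = 143.6 / (2·1.5605) = 46.01 m.

46.0 m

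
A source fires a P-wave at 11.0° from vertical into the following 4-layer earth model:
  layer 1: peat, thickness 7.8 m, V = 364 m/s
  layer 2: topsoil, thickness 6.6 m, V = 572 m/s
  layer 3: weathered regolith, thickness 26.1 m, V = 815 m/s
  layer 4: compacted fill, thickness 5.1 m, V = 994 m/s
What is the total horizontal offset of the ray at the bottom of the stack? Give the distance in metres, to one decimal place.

p = sin θ₁/V₁ = sin 11.0°/364 = 5.2420e-04 s/m is conserved through the stack.
Layer 1: θ = 11.00°; offset = 7.8·tan 11.00° = 1.516 m.
Layer 2: sin θ = p·572 = 0.2998 → θ = 17.45°; offset = 6.6·tan 17.45° = 2.074 m.
Layer 3: sin θ = p·815 = 0.4272 → θ = 25.29°; offset = 26.1·tan 25.29° = 12.333 m.
Layer 4: sin θ = p·994 = 0.5211 → θ = 31.40°; offset = 5.1·tan 31.40° = 3.113 m.
Total horizontal offset = 19.037 m.

19.0 m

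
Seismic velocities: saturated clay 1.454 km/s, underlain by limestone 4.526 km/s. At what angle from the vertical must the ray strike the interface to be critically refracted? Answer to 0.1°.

18.7°

At critical incidence the refracted ray runs along the interface (θ₂ = 90°), so sin θ_c = V₁/V₂.
θ_c = arcsin(1.454/4.526) = arcsin 0.3213 = 18.74°.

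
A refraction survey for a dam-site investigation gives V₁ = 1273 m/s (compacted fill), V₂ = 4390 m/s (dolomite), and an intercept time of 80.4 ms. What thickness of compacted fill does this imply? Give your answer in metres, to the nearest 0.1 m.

h = tᵢ·V₁·V₂ / (2·√(V₂²−V₁²)).
√(V₂²−V₁²) = √(4390² − 1273²) = 4201.4 m/s.
h = 0.0804 s × 1273 × 4390 / (2 × 4201.4) = 53.47 m.

53.5 m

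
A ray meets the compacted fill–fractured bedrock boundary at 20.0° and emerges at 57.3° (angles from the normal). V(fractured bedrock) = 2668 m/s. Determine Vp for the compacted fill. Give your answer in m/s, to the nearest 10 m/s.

Snell's law: sin 20.0°/V₁ = sin 57.3°/V₂.
V₁ = V₂·sin 20.0°/sin 57.3° = 2668 × 0.4064 = 1084.37 m/s.

1080 m/s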